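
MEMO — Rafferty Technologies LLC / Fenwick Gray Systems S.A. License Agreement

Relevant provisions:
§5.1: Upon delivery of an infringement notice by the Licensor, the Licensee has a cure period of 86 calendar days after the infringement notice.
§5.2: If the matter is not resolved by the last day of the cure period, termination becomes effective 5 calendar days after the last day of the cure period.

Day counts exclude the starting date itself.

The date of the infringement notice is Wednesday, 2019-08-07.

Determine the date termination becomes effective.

The last day of the cure period: 2019-08-07 + 86 days = 2019-11-01.
Adding 5 calendar days to 2019-11-01 gives 2019-11-06, which is the date termination becomes effective.

2019-11-06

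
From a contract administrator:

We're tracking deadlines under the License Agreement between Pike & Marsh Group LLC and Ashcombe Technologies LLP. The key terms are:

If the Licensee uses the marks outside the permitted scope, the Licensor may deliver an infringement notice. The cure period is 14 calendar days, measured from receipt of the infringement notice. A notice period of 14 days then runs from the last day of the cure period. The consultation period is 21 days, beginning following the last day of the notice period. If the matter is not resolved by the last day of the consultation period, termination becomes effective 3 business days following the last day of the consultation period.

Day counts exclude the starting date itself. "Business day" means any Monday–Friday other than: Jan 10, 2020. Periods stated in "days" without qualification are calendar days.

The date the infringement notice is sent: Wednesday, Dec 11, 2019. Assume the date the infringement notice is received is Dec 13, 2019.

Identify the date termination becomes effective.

Adding 14 calendar days to Dec 13, 2019 gives Dec 27, 2019, which is the last day of the cure period.
The last day of the notice period: 14 calendar days after Dec 27, 2019 is Jan 10, 2020.
The last day of the consultation period: 21 calendar days after Jan 10, 2020 is Jan 31, 2020.
The date termination becomes effective: counting 3 business days from Friday, Jan 31, 2020 (Feb 3, Feb 4, Feb 5, skipping weekends) reaches Wednesday, Feb 5, 2020.

Feb 5, 2020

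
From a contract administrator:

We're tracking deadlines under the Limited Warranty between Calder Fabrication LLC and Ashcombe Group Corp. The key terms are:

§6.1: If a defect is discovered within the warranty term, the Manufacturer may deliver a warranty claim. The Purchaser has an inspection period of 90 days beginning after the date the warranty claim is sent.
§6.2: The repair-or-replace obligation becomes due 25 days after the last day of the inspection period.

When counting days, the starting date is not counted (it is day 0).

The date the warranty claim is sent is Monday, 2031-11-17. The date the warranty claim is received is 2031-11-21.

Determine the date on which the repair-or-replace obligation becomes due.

2032-03-11

Adding 90 calendar days to 2031-11-17 gives 2032-02-15, which is the last day of the inspection period.
The date on which the repair-or-replace obligation becomes due: 25 calendar days after 2032-02-15 is 2032-03-11.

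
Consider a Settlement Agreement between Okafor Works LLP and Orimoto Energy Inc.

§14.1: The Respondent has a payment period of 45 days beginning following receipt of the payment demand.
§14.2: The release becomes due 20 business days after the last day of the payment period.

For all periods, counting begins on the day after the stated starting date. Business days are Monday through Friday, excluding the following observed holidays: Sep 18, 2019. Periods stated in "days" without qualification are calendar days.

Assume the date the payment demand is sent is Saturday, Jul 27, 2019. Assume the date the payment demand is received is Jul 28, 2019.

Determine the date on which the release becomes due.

Oct 10, 2019

The last day of the payment period: 45 calendar days after Jul 28, 2019 is Sep 11, 2019.
From Wednesday, Sep 11, 2019, 20 business days (Sep 12, Sep 13, Sep 16, Sep 17, …, Oct 8, Oct 9, Oct 10, skipping weekends and the listed holiday on Sep 18) brings us to Thursday, Oct 10, 2019, which is the date on which the release becomes due.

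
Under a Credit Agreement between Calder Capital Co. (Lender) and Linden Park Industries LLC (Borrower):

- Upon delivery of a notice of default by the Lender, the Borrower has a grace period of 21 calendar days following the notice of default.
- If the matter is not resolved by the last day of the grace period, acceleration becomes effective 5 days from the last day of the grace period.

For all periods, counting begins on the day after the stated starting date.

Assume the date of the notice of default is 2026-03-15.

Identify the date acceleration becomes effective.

2026-04-10

Adding 21 calendar days to 2026-03-15 gives 2026-04-05, which is the last day of the grace period.
The date acceleration becomes effective: 2026-04-05 + 5 days = 2026-04-10.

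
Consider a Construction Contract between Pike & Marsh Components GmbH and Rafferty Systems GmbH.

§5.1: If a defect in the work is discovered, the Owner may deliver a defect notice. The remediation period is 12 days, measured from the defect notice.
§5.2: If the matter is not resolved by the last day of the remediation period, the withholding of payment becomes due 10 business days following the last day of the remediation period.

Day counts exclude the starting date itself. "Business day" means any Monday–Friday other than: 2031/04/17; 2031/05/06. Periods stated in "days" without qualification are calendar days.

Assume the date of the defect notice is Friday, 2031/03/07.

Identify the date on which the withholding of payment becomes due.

The last day of the remediation period: 2031/03/07 + 12 days = 2031/03/19.
The date on which the withholding of payment becomes due: counting 10 business days from Wednesday, 2031/03/19 (Mar 20, Mar 21, Mar 24, Mar 25, Mar 26, Mar 27, Mar 28, Mar 31, Apr 1, Apr 2, skipping weekends) reaches Wednesday, 2031/04/02.

2031/04/02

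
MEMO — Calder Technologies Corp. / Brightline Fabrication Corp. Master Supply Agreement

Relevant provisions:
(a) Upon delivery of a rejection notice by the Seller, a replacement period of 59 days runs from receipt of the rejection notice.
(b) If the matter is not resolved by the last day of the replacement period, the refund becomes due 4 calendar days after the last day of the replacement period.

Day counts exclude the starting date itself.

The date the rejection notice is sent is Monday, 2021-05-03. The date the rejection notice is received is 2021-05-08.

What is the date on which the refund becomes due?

The last day of the replacement period: 59 calendar days after 2021-05-08 is 2021-07-06.
Adding 4 calendar days to 2021-07-06 gives 2021-07-10, which is the date on which the refund becomes due.

2021-07-10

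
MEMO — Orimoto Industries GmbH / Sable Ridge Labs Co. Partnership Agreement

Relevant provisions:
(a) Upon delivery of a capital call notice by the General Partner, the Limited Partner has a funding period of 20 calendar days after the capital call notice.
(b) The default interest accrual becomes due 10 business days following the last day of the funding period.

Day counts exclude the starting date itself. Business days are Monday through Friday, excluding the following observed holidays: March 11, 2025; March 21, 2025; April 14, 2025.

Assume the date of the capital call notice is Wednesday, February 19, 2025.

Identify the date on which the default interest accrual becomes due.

Adding 20 calendar days to February 19, 2025 gives March 11, 2025, which is the last day of the funding period.
The date on which the default interest accrual becomes due: counting 10 business days from Tuesday, March 11, 2025 (Mar 12, Mar 13, Mar 14, Mar 17, Mar 18, Mar 19, Mar 20, Mar 24, Mar 25, Mar 26, skipping weekends and the listed holiday on Mar 21) reaches Wednesday, March 26, 2025.

March 26, 2025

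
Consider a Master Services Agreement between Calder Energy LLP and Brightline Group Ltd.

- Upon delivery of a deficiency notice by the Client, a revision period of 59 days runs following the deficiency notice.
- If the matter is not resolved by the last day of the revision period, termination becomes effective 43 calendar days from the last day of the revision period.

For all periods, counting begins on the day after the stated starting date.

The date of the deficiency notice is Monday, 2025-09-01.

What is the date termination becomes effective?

The last day of the revision period: 2025-09-01 + 59 days = 2025-10-30.
The date termination becomes effective: 2025-10-30 + 43 days = 2025-12-12.

2025-12-12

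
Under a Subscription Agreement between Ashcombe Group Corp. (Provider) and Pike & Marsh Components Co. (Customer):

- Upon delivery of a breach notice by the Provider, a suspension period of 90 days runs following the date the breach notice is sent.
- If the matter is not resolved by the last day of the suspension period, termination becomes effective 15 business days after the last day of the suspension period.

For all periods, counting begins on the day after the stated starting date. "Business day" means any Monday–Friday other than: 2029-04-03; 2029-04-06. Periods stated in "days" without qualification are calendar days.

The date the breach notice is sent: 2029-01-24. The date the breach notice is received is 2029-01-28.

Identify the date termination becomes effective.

Adding 90 calendar days to 2029-01-24 gives 2029-04-24, which is the last day of the suspension period.
The date termination becomes effective: counting 15 business days from Tuesday, 2029-04-24 (Apr 25, Apr 26, Apr 27, Apr 30, …, May 11, May 14, May 15, skipping weekends) reaches Tuesday, 2029-05-15.

2029-05-15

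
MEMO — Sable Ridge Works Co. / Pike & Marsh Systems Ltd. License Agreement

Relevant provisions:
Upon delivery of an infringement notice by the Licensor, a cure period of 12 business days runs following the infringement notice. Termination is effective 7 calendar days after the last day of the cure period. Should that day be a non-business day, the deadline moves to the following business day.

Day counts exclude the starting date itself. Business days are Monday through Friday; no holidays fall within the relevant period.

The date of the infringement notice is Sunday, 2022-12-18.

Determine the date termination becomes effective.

2023-01-10

The last day of the cure period: counting 12 business days from Sunday, 2022-12-18 (Dec 19, Dec 20, Dec 21, Dec 22, …, Dec 30, Jan 2, Jan 3, skipping weekends) reaches Tuesday, 2023-01-03.
The date termination becomes effective: 2023-01-03 + 7 days = 2023-01-10. 2023-01-10 is a Tuesday, so no roll-forward applies.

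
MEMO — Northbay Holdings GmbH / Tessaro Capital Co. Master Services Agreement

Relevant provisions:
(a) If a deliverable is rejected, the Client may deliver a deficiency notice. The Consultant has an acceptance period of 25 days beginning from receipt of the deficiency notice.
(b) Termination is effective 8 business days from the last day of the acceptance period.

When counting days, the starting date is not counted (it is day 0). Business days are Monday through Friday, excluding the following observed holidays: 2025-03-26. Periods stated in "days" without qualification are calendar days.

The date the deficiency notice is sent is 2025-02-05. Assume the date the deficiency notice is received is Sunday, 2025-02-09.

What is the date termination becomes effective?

2025-03-18

Adding 25 calendar days to 2025-02-09 gives 2025-03-06, which is the last day of the acceptance period.
The date termination becomes effective: 8 business days after Thursday, 2025-03-06, skipping weekends — Mar 7, Mar 10, Mar 11, Mar 12, Mar 13, Mar 14, Mar 17, Mar 18 — lands on Tuesday, 2025-03-18.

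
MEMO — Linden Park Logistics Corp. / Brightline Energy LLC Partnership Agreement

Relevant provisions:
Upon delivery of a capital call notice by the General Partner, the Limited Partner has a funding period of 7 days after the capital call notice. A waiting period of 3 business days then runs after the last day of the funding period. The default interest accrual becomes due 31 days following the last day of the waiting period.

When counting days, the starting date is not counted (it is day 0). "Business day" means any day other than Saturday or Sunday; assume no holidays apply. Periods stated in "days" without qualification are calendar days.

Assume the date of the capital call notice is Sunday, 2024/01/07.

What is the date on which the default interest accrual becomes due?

Adding 7 calendar days to 2024/01/07 gives 2024/01/14, which is the last day of the funding period.
The last day of the waiting period: 3 business days after Sunday, 2024/01/14, skipping weekends — Jan 15, Jan 16, Jan 17 — lands on Wednesday, 2024/01/17.
The date on which the default interest accrual becomes due: 31 calendar days after 2024/01/17 is 2024/02/17.

2024/02/17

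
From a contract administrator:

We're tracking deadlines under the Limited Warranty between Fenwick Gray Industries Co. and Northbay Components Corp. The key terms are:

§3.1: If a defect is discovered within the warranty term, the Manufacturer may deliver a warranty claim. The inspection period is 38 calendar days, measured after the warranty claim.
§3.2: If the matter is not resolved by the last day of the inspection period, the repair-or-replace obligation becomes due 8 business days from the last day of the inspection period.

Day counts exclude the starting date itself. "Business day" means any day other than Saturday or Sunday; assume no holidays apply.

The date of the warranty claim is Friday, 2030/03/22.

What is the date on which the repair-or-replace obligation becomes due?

2030/05/09

The last day of the inspection period: 2030/03/22 + 38 days = 2030/04/29.
The date on which the repair-or-replace obligation becomes due: 8 business days after Monday, 2030/04/29, skipping weekends — Apr 30, May 1, May 2, May 3, May 6, May 7, May 8, May 9 — lands on Thursday, 2030/05/09.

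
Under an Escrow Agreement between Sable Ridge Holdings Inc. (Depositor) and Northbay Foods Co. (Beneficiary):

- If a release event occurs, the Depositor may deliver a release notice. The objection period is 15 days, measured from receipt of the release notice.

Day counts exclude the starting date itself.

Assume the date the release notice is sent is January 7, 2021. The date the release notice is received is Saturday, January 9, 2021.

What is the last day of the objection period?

Adding 15 calendar days to January 9, 2021 gives January 24, 2021, which is the last day of the objection period.

January 24, 2021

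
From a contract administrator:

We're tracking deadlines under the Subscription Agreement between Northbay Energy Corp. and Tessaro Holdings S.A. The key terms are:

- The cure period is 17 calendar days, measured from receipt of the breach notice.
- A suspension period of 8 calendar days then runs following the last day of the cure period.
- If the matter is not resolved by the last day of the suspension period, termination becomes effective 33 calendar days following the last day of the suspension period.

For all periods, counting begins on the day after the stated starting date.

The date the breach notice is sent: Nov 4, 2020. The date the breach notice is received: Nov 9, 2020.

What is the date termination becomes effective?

The last day of the cure period: Nov 9, 2020 + 17 days = Nov 26, 2020.
The last day of the suspension period: Nov 26, 2020 + 8 days = Dec 4, 2020.
The date termination becomes effective: Dec 4, 2020 + 33 days = Jan 6, 2021.

Jan 6, 2021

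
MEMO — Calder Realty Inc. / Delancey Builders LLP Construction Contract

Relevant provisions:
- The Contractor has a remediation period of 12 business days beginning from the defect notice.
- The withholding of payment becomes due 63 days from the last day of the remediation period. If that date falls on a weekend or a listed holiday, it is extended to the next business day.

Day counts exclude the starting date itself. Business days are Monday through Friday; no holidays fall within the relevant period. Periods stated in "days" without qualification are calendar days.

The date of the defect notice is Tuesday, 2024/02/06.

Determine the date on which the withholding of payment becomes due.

The last day of the remediation period: 12 business days after Tuesday, 2024/02/06, skipping weekends — Feb 7, Feb 8, Feb 9, Feb 12, …, Feb 20, Feb 21, Feb 22 — lands on Thursday, 2024/02/22.
The date on which the withholding of payment becomes due: 2024/02/22 + 63 days = 2024/04/25. 2024/04/25 is a Thursday, so no roll-forward applies.

2024/04/25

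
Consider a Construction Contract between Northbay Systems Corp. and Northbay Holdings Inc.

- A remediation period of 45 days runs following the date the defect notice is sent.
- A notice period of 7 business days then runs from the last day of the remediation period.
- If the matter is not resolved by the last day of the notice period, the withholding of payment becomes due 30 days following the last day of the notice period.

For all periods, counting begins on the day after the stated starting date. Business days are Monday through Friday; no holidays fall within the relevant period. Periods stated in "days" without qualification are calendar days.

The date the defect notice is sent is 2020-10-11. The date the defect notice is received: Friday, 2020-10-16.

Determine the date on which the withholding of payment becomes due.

The last day of the remediation period: 45 calendar days after 2020-10-11 is 2020-11-25.
The last day of the notice period: 7 business days after Wednesday, 2020-11-25, skipping weekends — Nov 26, Nov 27, Nov 30, Dec 1, Dec 2, Dec 3, Dec 4 — lands on Friday, 2020-12-04.
The date on which the withholding of payment becomes due: 2020-12-04 + 30 days = 2021-01-03.

2021-01-03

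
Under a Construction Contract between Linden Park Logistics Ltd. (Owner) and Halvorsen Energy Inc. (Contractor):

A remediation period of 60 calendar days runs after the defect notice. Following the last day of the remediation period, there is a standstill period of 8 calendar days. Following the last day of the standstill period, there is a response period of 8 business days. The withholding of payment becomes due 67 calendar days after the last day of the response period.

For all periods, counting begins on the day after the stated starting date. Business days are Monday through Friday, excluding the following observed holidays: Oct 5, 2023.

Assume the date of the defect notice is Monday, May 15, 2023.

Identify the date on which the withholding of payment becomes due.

Oct 8, 2023

The last day of the remediation period: May 15, 2023 + 60 days = Jul 14, 2023.
Adding 8 calendar days to Jul 14, 2023 gives Jul 22, 2023, which is the last day of the standstill period.
From Saturday, Jul 22, 2023, 8 business days (Jul 24, Jul 25, Jul 26, Jul 27, Jul 28, Jul 31, Aug 1, Aug 2, skipping weekends) brings us to Wednesday, Aug 2, 2023, which is the last day of the response period.
The date on which the withholding of payment becomes due: Aug 2, 2023 + 67 days = Oct 8, 2023.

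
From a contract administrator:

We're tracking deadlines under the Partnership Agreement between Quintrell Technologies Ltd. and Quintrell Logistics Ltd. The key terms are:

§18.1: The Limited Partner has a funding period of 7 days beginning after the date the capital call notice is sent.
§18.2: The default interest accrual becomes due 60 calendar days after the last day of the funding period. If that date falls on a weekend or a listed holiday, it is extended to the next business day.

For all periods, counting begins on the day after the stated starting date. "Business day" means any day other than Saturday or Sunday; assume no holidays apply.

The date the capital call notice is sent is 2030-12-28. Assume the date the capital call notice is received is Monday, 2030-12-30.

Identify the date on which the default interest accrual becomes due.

2031-03-05

Adding 7 calendar days to 2030-12-28 gives 2031-01-04, which is the last day of the funding period.
The date on which the default interest accrual becomes due: 2031-01-04 + 60 days = 2031-03-05. 2031-03-05 is a Wednesday, so no roll-forward applies.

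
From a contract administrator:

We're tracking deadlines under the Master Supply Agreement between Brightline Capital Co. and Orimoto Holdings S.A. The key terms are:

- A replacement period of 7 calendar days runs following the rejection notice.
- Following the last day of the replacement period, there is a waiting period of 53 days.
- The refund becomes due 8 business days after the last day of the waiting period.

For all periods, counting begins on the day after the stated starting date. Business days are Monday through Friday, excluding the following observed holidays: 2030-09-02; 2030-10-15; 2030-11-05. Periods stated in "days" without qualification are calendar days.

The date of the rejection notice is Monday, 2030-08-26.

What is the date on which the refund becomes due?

2030-11-07

The last day of the replacement period: 7 calendar days after 2030-08-26 is 2030-09-02.
The last day of the waiting period: 53 calendar days after 2030-09-02 is 2030-10-25.
From Friday, 2030-10-25, 8 business days (Oct 28, Oct 29, Oct 30, Oct 31, Nov 1, Nov 4, Nov 6, Nov 7, skipping weekends and the listed holiday on Nov 5) brings us to Thursday, 2030-11-07, which is the date on which the refund becomes due.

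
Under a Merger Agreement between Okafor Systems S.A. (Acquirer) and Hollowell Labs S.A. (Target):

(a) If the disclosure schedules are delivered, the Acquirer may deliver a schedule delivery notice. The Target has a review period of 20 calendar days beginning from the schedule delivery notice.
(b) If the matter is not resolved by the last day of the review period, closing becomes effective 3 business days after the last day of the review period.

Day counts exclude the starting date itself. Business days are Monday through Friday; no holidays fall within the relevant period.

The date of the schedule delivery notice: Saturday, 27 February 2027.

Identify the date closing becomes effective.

24 March 2027

The last day of the review period: 20 calendar days after 27 February 2027 is 19 March 2027.
The date closing becomes effective: counting 3 business days from Friday, 19 March 2027 (Mar 22, Mar 23, Mar 24, skipping weekends) reaches Wednesday, 24 March 2027.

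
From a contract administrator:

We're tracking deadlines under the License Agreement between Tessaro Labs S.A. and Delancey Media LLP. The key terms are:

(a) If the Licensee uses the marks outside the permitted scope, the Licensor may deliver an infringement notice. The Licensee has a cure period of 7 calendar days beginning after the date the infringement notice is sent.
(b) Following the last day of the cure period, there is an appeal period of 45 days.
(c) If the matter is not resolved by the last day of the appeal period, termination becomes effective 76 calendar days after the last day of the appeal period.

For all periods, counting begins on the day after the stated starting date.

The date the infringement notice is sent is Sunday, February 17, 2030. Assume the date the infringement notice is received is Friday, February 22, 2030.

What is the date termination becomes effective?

June 25, 2030

The last day of the cure period: 7 calendar days after February 17, 2030 is February 24, 2030.
The last day of the appeal period: February 24, 2030 + 45 days = April 10, 2030.
The date termination becomes effective: April 10, 2030 + 76 days = June 25, 2030.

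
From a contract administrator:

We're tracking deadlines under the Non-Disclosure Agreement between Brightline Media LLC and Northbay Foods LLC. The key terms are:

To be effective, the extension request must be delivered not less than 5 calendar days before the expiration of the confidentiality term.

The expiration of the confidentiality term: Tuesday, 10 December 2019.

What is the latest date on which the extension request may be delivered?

10 December 2019 minus 5 days is 5 December 2019.

5 December 2019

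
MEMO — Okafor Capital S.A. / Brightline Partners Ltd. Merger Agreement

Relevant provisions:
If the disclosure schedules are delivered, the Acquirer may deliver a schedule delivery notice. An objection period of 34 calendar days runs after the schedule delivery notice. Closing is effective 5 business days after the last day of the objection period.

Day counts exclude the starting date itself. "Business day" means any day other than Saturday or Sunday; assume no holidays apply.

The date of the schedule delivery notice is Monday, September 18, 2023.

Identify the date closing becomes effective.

The last day of the objection period: September 18, 2023 + 34 days = October 22, 2023.
The date closing becomes effective: 5 business days after Sunday, October 22, 2023, skipping weekends — Oct 23, Oct 24, Oct 25, Oct 26, Oct 27 — lands on Friday, October 27, 2023.

October 27, 2023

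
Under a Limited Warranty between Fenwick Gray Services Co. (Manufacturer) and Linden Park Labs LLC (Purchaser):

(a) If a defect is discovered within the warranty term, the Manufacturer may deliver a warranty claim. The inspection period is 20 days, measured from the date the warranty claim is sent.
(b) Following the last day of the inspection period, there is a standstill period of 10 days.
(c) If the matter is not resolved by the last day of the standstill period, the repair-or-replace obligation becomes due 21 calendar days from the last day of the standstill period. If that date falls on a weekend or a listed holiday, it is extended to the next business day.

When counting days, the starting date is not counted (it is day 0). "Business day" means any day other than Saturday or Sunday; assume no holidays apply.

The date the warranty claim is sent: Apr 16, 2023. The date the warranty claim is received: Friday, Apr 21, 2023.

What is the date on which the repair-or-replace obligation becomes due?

Adding 20 calendar days to Apr 16, 2023 gives May 6, 2023, which is the last day of the inspection period.
The last day of the standstill period: May 6, 2023 + 10 days = May 16, 2023.
The date on which the repair-or-replace obligation becomes due: May 16, 2023 + 21 days = Jun 6, 2023. Jun 6, 2023 is a Tuesday, so no roll-forward applies.

Jun 6, 2023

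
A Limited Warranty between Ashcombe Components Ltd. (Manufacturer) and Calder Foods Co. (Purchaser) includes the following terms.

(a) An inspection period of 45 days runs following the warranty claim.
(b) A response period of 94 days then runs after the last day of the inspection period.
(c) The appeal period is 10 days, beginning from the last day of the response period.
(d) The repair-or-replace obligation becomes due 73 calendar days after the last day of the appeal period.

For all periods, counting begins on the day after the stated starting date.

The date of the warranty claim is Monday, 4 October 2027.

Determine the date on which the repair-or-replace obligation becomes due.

13 May 2028

The last day of the inspection period: 45 calendar days after 4 October 2027 is 18 November 2027.
The last day of the response period: 18 November 2027 + 94 days = 20 February 2028.
Adding 10 calendar days to 20 February 2028 gives 1 March 2028, which is the last day of the appeal period.
Adding 73 calendar days to 1 March 2028 gives 13 May 2028, which is the date on which the repair-or-replace obligation becomes due.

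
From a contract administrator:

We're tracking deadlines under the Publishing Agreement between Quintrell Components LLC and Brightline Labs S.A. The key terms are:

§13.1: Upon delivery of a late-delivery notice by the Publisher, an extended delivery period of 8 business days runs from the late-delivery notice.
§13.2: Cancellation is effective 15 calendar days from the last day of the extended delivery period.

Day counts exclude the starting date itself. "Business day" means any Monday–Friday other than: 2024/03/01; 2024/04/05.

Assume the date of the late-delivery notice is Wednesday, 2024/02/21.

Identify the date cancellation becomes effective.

The last day of the extended delivery period: 8 business days after Wednesday, 2024/02/21, skipping weekends and the listed holiday on Mar 1 — Feb 22, Feb 23, Feb 26, Feb 27, Feb 28, Feb 29, Mar 4, Mar 5 — lands on Tuesday, 2024/03/05.
The date cancellation becomes effective: 2024/03/05 + 15 days = 2024/03/20.

2024/03/20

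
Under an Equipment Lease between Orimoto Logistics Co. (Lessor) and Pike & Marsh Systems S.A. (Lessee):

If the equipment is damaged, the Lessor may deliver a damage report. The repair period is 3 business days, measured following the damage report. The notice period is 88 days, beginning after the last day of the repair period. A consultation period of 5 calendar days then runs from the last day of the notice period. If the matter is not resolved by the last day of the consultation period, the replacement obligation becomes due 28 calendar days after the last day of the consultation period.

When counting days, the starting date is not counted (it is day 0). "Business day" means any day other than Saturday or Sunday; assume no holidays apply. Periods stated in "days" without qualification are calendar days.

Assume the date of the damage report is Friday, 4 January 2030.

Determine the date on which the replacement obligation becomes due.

The last day of the repair period: counting 3 business days from Friday, 4 January 2030 (Jan 7, Jan 8, Jan 9, skipping weekends) reaches Wednesday, 9 January 2030.
The last day of the notice period: 9 January 2030 + 88 days = 7 April 2030.
The last day of the consultation period: 7 April 2030 + 5 days = 12 April 2030.
Adding 28 calendar days to 12 April 2030 gives 10 May 2030, which is the date on which the replacement obligation becomes due.

10 May 2030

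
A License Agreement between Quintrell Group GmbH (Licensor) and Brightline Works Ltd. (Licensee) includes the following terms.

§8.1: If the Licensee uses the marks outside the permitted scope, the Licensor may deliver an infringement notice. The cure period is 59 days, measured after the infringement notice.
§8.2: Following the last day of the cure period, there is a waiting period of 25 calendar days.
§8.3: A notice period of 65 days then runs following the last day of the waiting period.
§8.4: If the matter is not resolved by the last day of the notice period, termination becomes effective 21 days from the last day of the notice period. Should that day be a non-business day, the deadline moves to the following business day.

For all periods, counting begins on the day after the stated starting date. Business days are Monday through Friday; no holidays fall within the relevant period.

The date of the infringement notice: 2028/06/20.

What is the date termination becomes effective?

2028/12/07

The last day of the cure period: 59 calendar days after 2028/06/20 is 2028/08/18.
Adding 25 calendar days to 2028/08/18 gives 2028/09/12, which is the last day of the waiting period.
The last day of the notice period: 2028/09/12 + 65 days = 2028/11/16.
The date termination becomes effective: 21 calendar days after 2028/11/16 is 2028/12/07. 2028/12/07 is a Thursday, so no roll-forward applies.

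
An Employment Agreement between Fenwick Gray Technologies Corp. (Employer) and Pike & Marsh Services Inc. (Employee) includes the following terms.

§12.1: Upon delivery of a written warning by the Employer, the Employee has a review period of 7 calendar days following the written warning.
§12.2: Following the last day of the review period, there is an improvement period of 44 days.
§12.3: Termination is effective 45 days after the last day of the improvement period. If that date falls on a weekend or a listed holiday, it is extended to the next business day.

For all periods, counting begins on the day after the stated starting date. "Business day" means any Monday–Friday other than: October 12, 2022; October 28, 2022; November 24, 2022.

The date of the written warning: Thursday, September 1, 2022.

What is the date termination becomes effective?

The last day of the review period: September 1, 2022 + 7 days = September 8, 2022.
The last day of the improvement period: September 8, 2022 + 44 days = October 22, 2022.
The date termination becomes effective: 45 calendar days after October 22, 2022 is December 6, 2022. December 6, 2022 is a Tuesday and is not a listed holiday, so no roll-forward applies.

December 6, 2022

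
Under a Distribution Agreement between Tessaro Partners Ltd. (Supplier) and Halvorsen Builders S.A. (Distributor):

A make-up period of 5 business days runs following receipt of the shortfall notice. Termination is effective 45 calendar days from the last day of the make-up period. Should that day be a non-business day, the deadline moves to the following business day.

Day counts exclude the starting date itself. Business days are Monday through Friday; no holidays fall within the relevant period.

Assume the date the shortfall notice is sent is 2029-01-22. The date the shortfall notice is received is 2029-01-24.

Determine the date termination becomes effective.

From Wednesday, 2029-01-24, 5 business days (Jan 25, Jan 26, Jan 29, Jan 30, Jan 31, skipping weekends) brings us to Wednesday, 2029-01-31, which is the last day of the make-up period.
The date termination becomes effective: 45 calendar days after 2029-01-31 is 2029-03-17. That falls on a Saturday, so it rolls to the next business day, Monday, 2029-03-19.

2029-03-19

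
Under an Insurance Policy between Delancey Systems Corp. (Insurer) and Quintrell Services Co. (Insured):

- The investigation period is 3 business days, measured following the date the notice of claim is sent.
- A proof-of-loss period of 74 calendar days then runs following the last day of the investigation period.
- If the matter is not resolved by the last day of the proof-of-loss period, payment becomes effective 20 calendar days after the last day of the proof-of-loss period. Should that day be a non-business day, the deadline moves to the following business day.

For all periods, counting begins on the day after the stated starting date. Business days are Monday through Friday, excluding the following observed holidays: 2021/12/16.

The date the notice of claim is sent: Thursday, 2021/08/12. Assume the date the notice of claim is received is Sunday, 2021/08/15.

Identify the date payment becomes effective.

2021/11/19

The last day of the investigation period: 3 business days after Thursday, 2021/08/12, skipping weekends — Aug 13, Aug 16, Aug 17 — lands on Tuesday, 2021/08/17.
The last day of the proof-of-loss period: 74 calendar days after 2021/08/17 is 2021/10/30.
Adding 20 calendar days to 2021/10/30 gives 2021/11/19, which is the date payment becomes effective. 2021/11/19 is a Friday and is not a listed holiday, so no roll-forward applies.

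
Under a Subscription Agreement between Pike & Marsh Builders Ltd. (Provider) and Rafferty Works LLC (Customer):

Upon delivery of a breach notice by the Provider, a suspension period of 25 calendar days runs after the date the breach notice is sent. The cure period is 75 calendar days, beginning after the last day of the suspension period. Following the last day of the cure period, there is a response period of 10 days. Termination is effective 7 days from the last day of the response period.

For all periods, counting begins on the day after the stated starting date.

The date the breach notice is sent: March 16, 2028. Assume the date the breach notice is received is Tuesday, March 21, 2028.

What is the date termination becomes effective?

The last day of the suspension period: 25 calendar days after March 16, 2028 is April 10, 2028.
Adding 75 calendar days to April 10, 2028 gives June 24, 2028, which is the last day of the cure period.
The last day of the response period: 10 calendar days after June 24, 2028 is July 4, 2028.
Adding 7 calendar days to July 4, 2028 gives July 11, 2028, which is the date termination becomes effective.

July 11, 2028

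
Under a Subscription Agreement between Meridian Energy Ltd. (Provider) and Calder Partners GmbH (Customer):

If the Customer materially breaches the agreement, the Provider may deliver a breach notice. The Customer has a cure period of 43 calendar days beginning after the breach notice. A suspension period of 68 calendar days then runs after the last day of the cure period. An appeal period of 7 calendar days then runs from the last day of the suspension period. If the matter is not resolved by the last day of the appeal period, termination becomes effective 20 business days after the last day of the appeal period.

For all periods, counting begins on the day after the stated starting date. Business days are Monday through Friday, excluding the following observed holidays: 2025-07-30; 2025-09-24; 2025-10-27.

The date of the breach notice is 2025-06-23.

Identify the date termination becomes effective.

2025-11-17

The last day of the cure period: 2025-06-23 + 43 days = 2025-08-05.
The last day of the suspension period: 68 calendar days after 2025-08-05 is 2025-10-12.
The last day of the appeal period: 7 calendar days after 2025-10-12 is 2025-10-19.
The date termination becomes effective: counting 20 business days from Sunday, 2025-10-19 (Oct 20, Oct 21, Oct 22, Oct 23, …, Nov 13, Nov 14, Nov 17, skipping weekends and the listed holiday on Oct 27) reaches Monday, 2025-11-17.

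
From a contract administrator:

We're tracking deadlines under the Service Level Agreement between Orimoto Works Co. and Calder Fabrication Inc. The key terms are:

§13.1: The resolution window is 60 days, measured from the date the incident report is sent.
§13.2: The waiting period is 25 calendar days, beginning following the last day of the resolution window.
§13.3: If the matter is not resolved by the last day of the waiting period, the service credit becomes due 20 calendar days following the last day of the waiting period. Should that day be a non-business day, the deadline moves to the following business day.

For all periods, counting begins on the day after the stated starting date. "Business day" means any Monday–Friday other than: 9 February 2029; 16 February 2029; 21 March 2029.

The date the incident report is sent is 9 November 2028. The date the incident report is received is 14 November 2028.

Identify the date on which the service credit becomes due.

The last day of the resolution window: 9 November 2028 + 60 days = 8 January 2029.
Adding 25 calendar days to 8 January 2029 gives 2 February 2029, which is the last day of the waiting period.
The date on which the service credit becomes due: 20 calendar days after 2 February 2029 is 22 February 2029. 22 February 2029 is a Thursday and is not a listed holiday, so no roll-forward applies.

22 February 2029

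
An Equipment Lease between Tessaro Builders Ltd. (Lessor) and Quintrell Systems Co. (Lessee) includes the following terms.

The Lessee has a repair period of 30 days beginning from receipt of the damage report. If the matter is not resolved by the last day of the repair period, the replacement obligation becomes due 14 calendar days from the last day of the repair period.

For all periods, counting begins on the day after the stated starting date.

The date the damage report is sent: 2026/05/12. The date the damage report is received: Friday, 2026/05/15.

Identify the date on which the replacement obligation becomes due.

2026/06/28

The last day of the repair period: 30 calendar days after 2026/05/15 is 2026/06/14.
Adding 14 calendar days to 2026/06/14 gives 2026/06/28, which is the date on which the replacement obligation becomes due.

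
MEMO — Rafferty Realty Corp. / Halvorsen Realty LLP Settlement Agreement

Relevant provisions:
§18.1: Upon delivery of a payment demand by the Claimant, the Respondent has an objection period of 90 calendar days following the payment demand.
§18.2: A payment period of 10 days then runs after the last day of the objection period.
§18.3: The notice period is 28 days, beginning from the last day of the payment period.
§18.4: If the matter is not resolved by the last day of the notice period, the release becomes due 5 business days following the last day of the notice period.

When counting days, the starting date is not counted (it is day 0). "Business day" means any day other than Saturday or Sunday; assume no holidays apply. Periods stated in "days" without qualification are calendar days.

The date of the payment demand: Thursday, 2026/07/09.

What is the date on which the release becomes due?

The last day of the objection period: 2026/07/09 + 90 days = 2026/10/07.
The last day of the payment period: 2026/10/07 + 10 days = 2026/10/17.
Adding 28 calendar days to 2026/10/17 gives 2026/11/14, which is the last day of the notice period.
From Saturday, 2026/11/14, 5 business days (Nov 16, Nov 17, Nov 18, Nov 19, Nov 20, skipping weekends) brings us to Friday, 2026/11/20, which is the date on which the release becomes due.

2026/11/20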